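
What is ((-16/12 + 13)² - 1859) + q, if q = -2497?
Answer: -37979/9 ≈ -4219.9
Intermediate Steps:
((-16/12 + 13)² - 1859) + q = ((-16/12 + 13)² - 1859) - 2497 = ((-16*1/12 + 13)² - 1859) - 2497 = ((-4/3 + 13)² - 1859) - 2497 = ((35/3)² - 1859) - 2497 = (1225/9 - 1859) - 2497 = -15506/9 - 2497 = -37979/9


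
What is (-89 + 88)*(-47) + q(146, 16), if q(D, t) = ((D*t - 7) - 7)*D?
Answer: 339059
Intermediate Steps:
q(D, t) = D*(-14 + D*t) (q(D, t) = ((-7 + D*t) - 7)*D = (-14 + D*t)*D = D*(-14 + D*t))
(-89 + 88)*(-47) + q(146, 16) = (-89 + 88)*(-47) + 146*(-14 + 146*16) = -1*(-47) + 146*(-14 + 2336) = 47 + 146*2322 = 47 + 339012 = 339059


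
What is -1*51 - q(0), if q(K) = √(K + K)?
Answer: -51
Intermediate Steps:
q(K) = √2*√K (q(K) = √(2*K) = √2*√K)
-1*51 - q(0) = -1*51 - √2*√0 = -51 - √2*0 = -51 - 1*0 = -51 + 0 = -51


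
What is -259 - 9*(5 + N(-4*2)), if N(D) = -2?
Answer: -286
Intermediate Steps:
-259 - 9*(5 + N(-4*2)) = -259 - 9*(5 - 2) = -259 - 9*3 = -259 - 1*27 = -259 - 27 = -286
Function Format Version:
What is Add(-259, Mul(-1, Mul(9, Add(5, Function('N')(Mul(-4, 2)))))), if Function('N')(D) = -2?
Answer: -286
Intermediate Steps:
Add(-259, Mul(-1, Mul(9, Add(5, Function('N')(Mul(-4, 2)))))) = Add(-259, Mul(-1, Mul(9, Add(5, -2)))) = Add(-259, Mul(-1, Mul(9, 3))) = Add(-259, Mul(-1, 27)) = Add(-259, -27) = -286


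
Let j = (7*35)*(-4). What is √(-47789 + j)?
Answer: I*√48769 ≈ 220.84*I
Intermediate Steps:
j = -980 (j = 245*(-4) = -980)
√(-47789 + j) = √(-47789 - 980) = √(-48769) = I*√48769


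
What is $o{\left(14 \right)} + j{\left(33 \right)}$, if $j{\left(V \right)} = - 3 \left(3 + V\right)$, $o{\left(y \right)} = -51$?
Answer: $-159$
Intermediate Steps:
$j{\left(V \right)} = -9 - 3 V$
$o{\left(14 \right)} + j{\left(33 \right)} = -51 - 108 = -159$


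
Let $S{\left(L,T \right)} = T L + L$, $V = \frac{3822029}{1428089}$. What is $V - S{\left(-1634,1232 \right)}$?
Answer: $\frac{2877206148287}{1428089} \approx 2.0147 \cdot 10^{6}$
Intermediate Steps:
$V = \frac{3822029}{1428089}$ ($V = 3822029 \cdot \frac{1}{1428089} = \frac{3822029}{1428089} \approx 2.6763$)
$S{\left(L,T \right)} = L + L T$ ($S{\left(L,T \right)} = L T + L = L + L T$)
$V - S{\left(-1634,1232 \right)} = \frac{3822029}{1428089} - - 1634 \left(1 + 1232\right) = \frac{3822029}{1428089} - \left(-1634\right) 1233 = \frac{3822029}{1428089} - -2014722 = \frac{3822029}{1428089} + 2014722 = \frac{2877206148287}{1428089}$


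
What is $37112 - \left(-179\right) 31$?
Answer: $42661$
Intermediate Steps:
$37112 - \left(-179\right) 31 = 37112 - -5549 = 37112 + 5549 = 42661$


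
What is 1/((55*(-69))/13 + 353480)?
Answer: 13/4591445 ≈ 2.8314e-6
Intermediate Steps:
1/((55*(-69))/13 + 353480) = 1/(-3795*1/13 + 353480) = 1/(-3795/13 + 353480) = 1/(4591445/13) = 13/4591445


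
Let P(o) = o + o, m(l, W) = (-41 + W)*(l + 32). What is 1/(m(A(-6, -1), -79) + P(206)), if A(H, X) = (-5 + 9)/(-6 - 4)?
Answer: -1/3380 ≈ -0.00029586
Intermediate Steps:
A(H, X) = -⅖ (A(H, X) = 4/(-10) = 4*(-⅒) = -⅖)
m(l, W) = (-41 + W)*(32 + l)
P(o) = 2*o
1/(m(A(-6, -1), -79) + P(206)) = 1/((-1312 - 41*(-⅖) + 32*(-79) - 79*(-⅖)) + 2*206) = 1/((-1312 + 82/5 - 2528 + 158/5) + 412) = 1/(-3792 + 412) = 1/(-3380) = -1/3380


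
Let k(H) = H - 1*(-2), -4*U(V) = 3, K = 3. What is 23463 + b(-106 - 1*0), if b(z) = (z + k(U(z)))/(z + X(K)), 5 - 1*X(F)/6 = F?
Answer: 8822507/376 ≈ 23464.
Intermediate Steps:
U(V) = -3/4 (U(V) = -1/4*3 = -3/4)
X(F) = 30 - 6*F
k(H) = 2 + H (k(H) = H + 2 = 2 + H)
b(z) = (5/4 + z)/(12 + z) (b(z) = (z + (2 - 3/4))/(z + (30 - 6*3)) = (z + 5/4)/(z + (30 - 18)) = (5/4 + z)/(z + 12) = (5/4 + z)/(12 + z))
23463 + b(-106 - 1*0) = 23463 + (5/4 + (-106 - 1*0))/(12 + (-106 - 1*0)) = 23463 + (5/4 + (-106 + 0))/(12 + (-106 + 0)) = 23463 + (5/4 - 106)/(12 - 106) = 23463 - 419/4/(-94) = 23463 - 1/94*(-419/4) = 23463 + 419/376 = 8822507/376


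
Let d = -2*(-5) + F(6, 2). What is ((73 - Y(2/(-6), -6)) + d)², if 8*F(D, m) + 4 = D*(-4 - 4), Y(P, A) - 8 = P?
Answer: 170569/36 ≈ 4738.0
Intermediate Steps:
Y(P, A) = 8 + P
F(D, m) = -½ - D (F(D, m) = -½ + (D*(-4 - 4))/8 = -½ + (D*(-8))/8 = -½ + (-8*D)/8 = -½ - D)
d = 7/2 (d = -2*(-5) + (-½ - 1*6) = 10 + (-½ - 6) = 10 - 13/2 = 7/2 ≈ 3.5000)
((73 - Y(2/(-6), -6)) + d)² = ((73 - (8 + 2/(-6))) + 7/2)² = ((73 - (8 + 2*(-⅙))) + 7/2)² = ((73 - (8 - ⅓)) + 7/2)² = ((73 - 1*23/3) + 7/2)² = ((73 - 23/3) + 7/2)² = (196/3 + 7/2)² = (413/6)² = 170569/36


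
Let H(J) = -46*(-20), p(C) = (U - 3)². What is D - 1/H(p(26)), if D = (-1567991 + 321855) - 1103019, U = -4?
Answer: -2161222601/920 ≈ -2.3492e+6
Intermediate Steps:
D = -2349155 (D = -1246136 - 1103019 = -2349155)
p(C) = 49 (p(C) = (-4 - 3)² = (-7)² = 49)
H(J) = 920
D - 1/H(p(26)) = -2349155 - 1/920 = -2161222601/920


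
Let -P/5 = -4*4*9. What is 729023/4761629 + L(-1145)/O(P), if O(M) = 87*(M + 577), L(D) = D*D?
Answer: 6324876886022/537297454731 ≈ 11.772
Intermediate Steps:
L(D) = D²
P = 720 (P = -5*(-4*4)*9 = -(-80)*9 = -5*(-144) = 720)
O(M) = 50199 + 87*M (O(M) = 87*(577 + M) = 50199 + 87*M)
729023/4761629 + L(-1145)/O(P) = 729023/4761629 + (-1145)²/(50199 + 87*720) = 729023*(1/4761629) + 1311025/(50199 + 62640) = 729023/4761629 + 1311025/112839 = 6324876886022/537297454731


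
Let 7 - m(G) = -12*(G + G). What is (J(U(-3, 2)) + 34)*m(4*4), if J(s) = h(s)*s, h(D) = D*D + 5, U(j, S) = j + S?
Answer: 10948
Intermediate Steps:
U(j, S) = S + j
h(D) = 5 + D² (h(D) = D² + 5 = 5 + D²)
J(s) = s*(5 + s²) (J(s) = (5 + s²)*s = s*(5 + s²))
m(G) = 7 + 24*G (m(G) = 7 - (-12)*(G + G) = 7 - (-12)*2*G = 7 - (-24)*G = 7 + 24*G)
(J(U(-3, 2)) + 34)*m(4*4) = ((2 - 3)*(5 + (2 - 3)²) + 34)*(7 + 24*(4*4)) = (-(5 + (-1)²) + 34)*(7 + 24*16) = (-(5 + 1) + 34)*(7 + 384) = (-1*6 + 34)*391 = (-6 + 34)*391 = 28*391 = 10948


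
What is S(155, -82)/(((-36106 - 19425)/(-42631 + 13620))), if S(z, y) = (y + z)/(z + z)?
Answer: 2117803/17214610 ≈ 0.12302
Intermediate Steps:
S(z, y) = (y + z)/(2*z) (S(z, y) = (y + z)/((2*z)) = (y + z)*(1/(2*z)) = (y + z)/(2*z))
S(155, -82)/(((-36106 - 19425)/(-42631 + 13620))) = ((½)*(-82 + 155)/155)/(((-36106 - 19425)/(-42631 + 13620))) = ((½)*(1/155)*73)/((-55531/(-29011))) = 73/(310*((-55531*(-1/29011)))) = 73/(310*(55531/29011)) = (73/310)*(29011/55531) = 2117803/17214610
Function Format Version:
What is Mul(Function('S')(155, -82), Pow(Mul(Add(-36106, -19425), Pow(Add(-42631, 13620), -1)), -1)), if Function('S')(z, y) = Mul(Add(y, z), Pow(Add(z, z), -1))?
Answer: Rational(2117803, 17214610) ≈ 0.12302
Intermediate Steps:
Function('S')(z, y) = Mul(Rational(1, 2), Pow(z, -1), Add(y, z)) (Function('S')(z, y) = Mul(Add(y, z), Pow(Mul(2, z), -1)) = Mul(Add(y, z), Mul(Rational(1, 2), Pow(z, -1))) = Mul(Rational(1, 2), Pow(z, -1), Add(y, z)))
Mul(Function('S')(155, -82), Pow(Mul(Add(-36106, -19425), Pow(Add(-42631, 13620), -1)), -1)) = Mul(Mul(Rational(1, 2), Pow(155, -1), Add(-82, 155)), Pow(Mul(Add(-36106, -19425), Pow(Add(-42631, 13620), -1)), -1)) = Mul(Mul(Rational(1, 2), Rational(1, 155), 73), Pow(Mul(-55531, Pow(-29011, -1)), -1)) = Mul(Rational(73, 310), Pow(Mul(-55531, Rational(-1, 29011)), -1)) = Mul(Rational(73, 310), Pow(Rational(55531, 29011), -1)) = Mul(Rational(73, 310), Rational(29011, 55531)) = Rational(2117803, 17214610)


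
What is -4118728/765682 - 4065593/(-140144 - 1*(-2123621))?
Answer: -5641176818341/759356318157 ≈ -7.4289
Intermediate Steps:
-4118728/765682 - 4065593/(-140144 - 1*(-2123621)) = -4118728*1/765682 - 4065593/(-140144 + 2123621) = -2059364/382841 - 4065593/1983477 = -5641176818341/759356318157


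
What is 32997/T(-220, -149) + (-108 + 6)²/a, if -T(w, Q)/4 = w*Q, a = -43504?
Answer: -174979623/356515280 ≈ -0.49081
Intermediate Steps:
T(w, Q) = -4*Q*w (T(w, Q) = -4*w*Q = -4*Q*w)
32997/T(-220, -149) + (-108 + 6)²/a = 32997/((-4*(-149)*(-220))) + (-108 + 6)²/(-43504) = 32997/(-131120) + (-102)²*(-1/43504) = 32997*(-1/131120) + 10404*(-1/43504) = -32997/131120 - 2601/10876 = -174979623/356515280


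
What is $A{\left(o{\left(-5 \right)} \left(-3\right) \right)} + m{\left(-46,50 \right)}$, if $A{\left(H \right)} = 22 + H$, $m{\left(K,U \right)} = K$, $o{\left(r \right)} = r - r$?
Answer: $-24$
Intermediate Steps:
$o{\left(r \right)} = 0$
$A{\left(o{\left(-5 \right)} \left(-3\right) \right)} + m{\left(-46,50 \right)} = \left(22 + 0 \left(-3\right)\right) - 46 = \left(22 + 0\right) - 46 = 22 - 46 = -24$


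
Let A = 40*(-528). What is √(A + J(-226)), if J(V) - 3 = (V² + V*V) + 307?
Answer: 3*√9038 ≈ 285.21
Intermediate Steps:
A = -21120
J(V) = 310 + 2*V² (J(V) = 3 + ((V² + V*V) + 307) = 3 + ((V² + V²) + 307) = 3 + (2*V² + 307) = 3 + (307 + 2*V²) = 310 + 2*V²)
√(A + J(-226)) = √(-21120 + (310 + 2*(-226)²)) = √(-21120 + (310 + 2*51076)) = √(-21120 + (310 + 102152)) = √(-21120 + 102462) = √81342 = 3*√9038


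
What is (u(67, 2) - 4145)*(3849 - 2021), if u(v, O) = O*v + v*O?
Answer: -7087156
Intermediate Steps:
u(v, O) = 2*O*v (u(v, O) = O*v + O*v = 2*O*v)
(u(67, 2) - 4145)*(3849 - 2021) = (2*2*67 - 4145)*(3849 - 2021) = (268 - 4145)*1828 = -3877*1828 = -7087156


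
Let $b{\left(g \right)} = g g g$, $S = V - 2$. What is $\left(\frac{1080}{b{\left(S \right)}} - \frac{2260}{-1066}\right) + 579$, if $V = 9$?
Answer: $\frac{106815431}{182819} \approx 584.27$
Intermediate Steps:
$S = 7$ ($S = 9 - 2 = 7$)
$b{\left(g \right)} = g^{3}$ ($b{\left(g \right)} = g^{2} g = g^{3}$)
$\left(\frac{1080}{b{\left(S \right)}} - \frac{2260}{-1066}\right) + 579 = \left(\frac{1080}{7^{3}} - \frac{2260}{-1066}\right) + 579 = \left(\frac{1080}{343} - - \frac{1130}{533}\right) + 579 = \left(1080 \cdot \frac{1}{343} + \frac{1130}{533}\right) + 579 = \left(\frac{1080}{343} + \frac{1130}{533}\right) + 579 = \frac{963230}{182819} + 579 = \frac{106815431}{182819}$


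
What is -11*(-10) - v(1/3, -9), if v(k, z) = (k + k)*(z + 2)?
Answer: 344/3 ≈ 114.67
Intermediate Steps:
v(k, z) = 2*k*(2 + z) (v(k, z) = (2*k)*(2 + z) = 2*k*(2 + z))
-11*(-10) - v(1/3, -9) = -11*(-10) - 2*(2 - 9)/3 = 110 - 2*(-7)/3 = 110 - 1*(-14/3) = 110 + 14/3 = 344/3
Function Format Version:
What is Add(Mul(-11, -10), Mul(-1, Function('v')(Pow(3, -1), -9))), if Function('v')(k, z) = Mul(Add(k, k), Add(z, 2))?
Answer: Rational(344, 3) ≈ 114.67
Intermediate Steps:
Function('v')(k, z) = Mul(2, k, Add(2, z)) (Function('v')(k, z) = Mul(Mul(2, k), Add(2, z)) = Mul(2, k, Add(2, z)))
Add(Mul(-11, -10), Mul(-1, Function('v')(Pow(3, -1), -9))) = Add(Mul(-11, -10), Mul(-1, Mul(2, Pow(3, -1), Add(2, -9)))) = Add(110, Mul(-1, Mul(2, Rational(1, 3), -7))) = Add(110, Mul(-1, Rational(-14, 3))) = Add(110, Rational(14, 3)) = Rational(344, 3)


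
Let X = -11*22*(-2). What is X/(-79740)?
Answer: -121/19935 ≈ -0.0060697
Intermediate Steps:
X = 484 (X = -242*(-2) = 484)
X/(-79740) = 484/(-79740) = 484*(-1/79740) = -121/19935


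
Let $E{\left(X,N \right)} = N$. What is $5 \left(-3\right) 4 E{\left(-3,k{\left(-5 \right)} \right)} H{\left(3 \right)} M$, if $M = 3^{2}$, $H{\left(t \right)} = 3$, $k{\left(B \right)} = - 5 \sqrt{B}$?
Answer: $8100 i \sqrt{5} \approx 18112.0 i$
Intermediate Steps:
$M = 9$
$5 \left(-3\right) 4 E{\left(-3,k{\left(-5 \right)} \right)} H{\left(3 \right)} M = 5 \left(-3\right) 4 \left(- 5 \sqrt{-5}\right) 3 \cdot 9 = - 15 \cdot 4 \left(- 5 i \sqrt{5}\right) 3 \cdot 9 = - 15 - 20 i \sqrt{5} \cdot 3 \cdot 9 = - 15 \left(- 60 i \sqrt{5}\right) 9 = 900 i \sqrt{5} \cdot 9 = 8100 i \sqrt{5}$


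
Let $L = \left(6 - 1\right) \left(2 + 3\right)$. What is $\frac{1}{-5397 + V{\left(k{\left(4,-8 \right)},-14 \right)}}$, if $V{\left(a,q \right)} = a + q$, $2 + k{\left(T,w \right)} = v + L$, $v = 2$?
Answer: $- \frac{1}{5386} \approx -0.00018567$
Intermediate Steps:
$L = 25$ ($L = 5 \cdot 5 = 25$)
$k{\left(T,w \right)} = 25$ ($k{\left(T,w \right)} = -2 + \left(2 + 25\right) = -2 + 27 = 25$)
$\frac{1}{-5397 + V{\left(k{\left(4,-8 \right)},-14 \right)}} = \frac{1}{-5397 + \left(25 - 14\right)} = \frac{1}{-5397 + 11} = \frac{1}{-5386} = - \frac{1}{5386}$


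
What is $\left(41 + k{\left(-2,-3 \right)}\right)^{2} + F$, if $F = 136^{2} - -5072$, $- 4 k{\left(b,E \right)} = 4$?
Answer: $25168$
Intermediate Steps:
$k{\left(b,E \right)} = -1$ ($k{\left(b,E \right)} = \left(- \frac{1}{4}\right) 4 = -1$)
$F = 23568$ ($F = 18496 + 5072 = 23568$)
$\left(41 + k{\left(-2,-3 \right)}\right)^{2} + F = \left(41 - 1\right)^{2} + 23568 = 40^{2} + 23568 = 1600 + 23568 = 25168$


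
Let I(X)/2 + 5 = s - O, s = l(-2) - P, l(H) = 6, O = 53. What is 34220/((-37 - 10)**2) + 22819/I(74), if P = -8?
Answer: -47395811/194392 ≈ -243.82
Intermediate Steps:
s = 14 (s = 6 - 1*(-8) = 6 + 8 = 14)
I(X) = -88 (I(X) = -10 + 2*(14 - 1*53) = -10 + 2*(14 - 53) = -10 + 2*(-39) = -10 - 78 = -88)
34220/((-37 - 10)**2) + 22819/I(74) = 34220/((-37 - 10)**2) + 22819/(-88) = 34220/((-47)**2) + 22819*(-1/88) = 34220/2209 - 22819/88 = -47395811/194392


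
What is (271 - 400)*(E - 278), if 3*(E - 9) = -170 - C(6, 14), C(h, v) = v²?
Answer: 50439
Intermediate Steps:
E = -113 (E = 9 + (-170 - 1*14²)/3 = 9 + (-170 - 1*196)/3 = 9 + (-170 - 196)/3 = 9 + (⅓)*(-366) = 9 - 122 = -113)
(271 - 400)*(E - 278) = (271 - 400)*(-113 - 278) = -129*(-391) = 50439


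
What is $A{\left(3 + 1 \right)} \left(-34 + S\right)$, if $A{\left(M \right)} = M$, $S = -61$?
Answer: $-380$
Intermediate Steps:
$A{\left(3 + 1 \right)} \left(-34 + S\right) = \left(3 + 1\right) \left(-34 - 61\right) = 4 \left(-95\right) = -380$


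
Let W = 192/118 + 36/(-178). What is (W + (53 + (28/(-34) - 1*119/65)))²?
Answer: 90234898270302564/33667323546025 ≈ 2680.2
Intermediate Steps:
W = 7482/5251 (W = 192*(1/118) + 36*(-1/178) = 96/59 - 18/89 = 7482/5251 ≈ 1.4249)
(W + (53 + (28/(-34) - 1*119/65)))² = (7482/5251 + (53 + (28/(-34) - 1*119/65)))² = (7482/5251 + (53 + (28*(-1/34) - 119*1/65)))² = (7482/5251 + (53 + (-14/17 - 119/65)))² = (7482/5251 + (53 - 2933/1105))² = (7482/5251 + 55632/1105)² = (300391242/5802355)² = 90234898270302564/33667323546025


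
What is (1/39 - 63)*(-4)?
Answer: 9824/39 ≈ 251.90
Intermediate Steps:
(1/39 - 63)*(-4) = -2456/39*(-4) = 9824/39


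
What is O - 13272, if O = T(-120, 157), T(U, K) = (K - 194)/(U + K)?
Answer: -13273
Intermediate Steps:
T(U, K) = (-194 + K)/(K + U)
O = -1 (O = (-194 + 157)/(157 - 120) = -37/37 = (1/37)*(-37) = -1)
O - 13272 = -1 - 13272 = -13273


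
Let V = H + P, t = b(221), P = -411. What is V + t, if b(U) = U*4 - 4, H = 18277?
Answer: 18746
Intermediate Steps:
b(U) = -4 + 4*U (b(U) = 4*U - 4 = -4 + 4*U)
t = 880 (t = -4 + 4*221 = -4 + 884 = 880)
V = 17866 (V = 18277 - 411 = 17866)
V + t = 17866 + 880 = 18746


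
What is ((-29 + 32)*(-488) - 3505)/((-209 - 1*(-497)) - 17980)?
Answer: 4969/17692 ≈ 0.28086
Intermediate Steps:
((-29 + 32)*(-488) - 3505)/((-209 - 1*(-497)) - 17980) = (3*(-488) - 3505)/((-209 + 497) - 17980) = (-1464 - 3505)/(288 - 17980) = -4969/(-17692) = -4969*(-1/17692) = 4969/17692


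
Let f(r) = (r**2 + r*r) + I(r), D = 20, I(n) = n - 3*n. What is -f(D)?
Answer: -760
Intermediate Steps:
I(n) = -2*n
f(r) = -2*r + 2*r**2 (f(r) = (r**2 + r*r) - 2*r = (r**2 + r**2) - 2*r = 2*r**2 - 2*r = -2*r + 2*r**2)
-f(D) = -2*20*(-1 + 20) = -2*20*19 = -1*760 = -760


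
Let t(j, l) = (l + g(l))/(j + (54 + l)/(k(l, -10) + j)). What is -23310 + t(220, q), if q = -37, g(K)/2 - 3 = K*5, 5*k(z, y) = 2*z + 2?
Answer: -5274183178/226245 ≈ -23312.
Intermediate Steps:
k(z, y) = ⅖ + 2*z/5 (k(z, y) = (2*z + 2)/5 = (2 + 2*z)/5 = ⅖ + 2*z/5)
g(K) = 6 + 10*K (g(K) = 6 + 2*(K*5) = 6 + 2*(5*K) = 6 + 10*K)
t(j, l) = (6 + 11*l)/(j + (54 + l)/(⅖ + j + 2*l/5)) (t(j, l) = (l + (6 + 10*l))/(j + (54 + l)/((⅖ + 2*l/5) + j)) = (6 + 11*l)/(j + (54 + l)/(⅖ + j + 2*l/5)))
-23310 + t(220, q) = -23310 + (12 + 22*(-37)² + 30*220 + 34*(-37) + 55*220*(-37))/(270 + 2*220 + 5*(-37) + 5*220² + 2*220*(-37)) = -23310 + (12 + 22*1369 + 6600 - 1258 - 447700)/(270 + 440 - 185 + 5*48400 - 16280) = -23310 + (12 + 30118 + 6600 - 1258 - 447700)/(270 + 440 - 185 + 242000 - 16280) = -23310 - 412228/226245 = -5274183178/226245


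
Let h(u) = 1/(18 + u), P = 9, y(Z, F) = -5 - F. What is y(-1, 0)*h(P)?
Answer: -5/27 ≈ -0.18519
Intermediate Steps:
y(-1, 0)*h(P) = (-5 - 1*0)/(18 + 9) = (-5 + 0)/27 = -5*1/27 = -5/27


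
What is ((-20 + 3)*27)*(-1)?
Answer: 459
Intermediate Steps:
((-20 + 3)*27)*(-1) = -17*27*(-1) = -459*(-1) = 459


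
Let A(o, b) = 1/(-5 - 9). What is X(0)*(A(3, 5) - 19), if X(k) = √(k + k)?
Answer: 0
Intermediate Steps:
X(k) = √2*√k (X(k) = √(2*k) = √2*√k)
A(o, b) = -1/14 (A(o, b) = 1/(-14) = -1/14)
X(0)*(A(3, 5) - 19) = (√2*√0)*(-1/14 - 19) = (√2*0)*(-267/14) = 0*(-267/14) = 0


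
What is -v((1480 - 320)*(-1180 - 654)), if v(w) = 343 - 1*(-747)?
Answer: -1090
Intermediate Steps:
v(w) = 1090 (v(w) = 343 + 747 = 1090)
-v((1480 - 320)*(-1180 - 654)) = -1*1090 = -1090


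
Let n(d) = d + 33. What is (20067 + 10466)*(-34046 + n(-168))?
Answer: -1043648473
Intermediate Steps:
n(d) = 33 + d
(20067 + 10466)*(-34046 + n(-168)) = (20067 + 10466)*(-34046 + (33 - 168)) = 30533*(-34046 - 135) = 30533*(-34181) = -1043648473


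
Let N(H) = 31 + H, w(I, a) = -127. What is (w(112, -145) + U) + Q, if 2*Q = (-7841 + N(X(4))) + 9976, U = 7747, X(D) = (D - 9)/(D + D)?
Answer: 139243/16 ≈ 8702.7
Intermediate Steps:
X(D) = (-9 + D)/(2*D) (X(D) = (-9 + D)/((2*D)) = (-9 + D)*(1/(2*D)) = (-9 + D)/(2*D))
Q = 17323/16 (Q = ((-7841 + (31 + (½)*(-9 + 4)/4)) + 9976)/2 = ((-7841 + (31 + (½)*(¼)*(-5))) + 9976)/2 = ((-7841 + (31 - 5/8)) + 9976)/2 = ((-7841 + 243/8) + 9976)/2 = (-62485/8 + 9976)/2 = (½)*(17323/8) = 17323/16 ≈ 1082.7)
(w(112, -145) + U) + Q = (-127 + 7747) + 17323/16 = 7620 + 17323/16 = 139243/16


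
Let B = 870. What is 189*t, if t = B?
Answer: 164430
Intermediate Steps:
t = 870
189*t = 189*870 = 164430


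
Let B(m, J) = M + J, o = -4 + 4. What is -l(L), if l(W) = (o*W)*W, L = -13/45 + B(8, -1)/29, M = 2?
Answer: 0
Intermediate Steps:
o = 0
B(m, J) = 2 + J
L = -332/1305 (L = -13/45 + (2 - 1)/29 = -13*1/45 + 1*(1/29) = -13/45 + 1/29 = -332/1305 ≈ -0.25441)
l(W) = 0 (l(W) = (0*W)*W = 0*W = 0)
-l(L) = -1*0 = 0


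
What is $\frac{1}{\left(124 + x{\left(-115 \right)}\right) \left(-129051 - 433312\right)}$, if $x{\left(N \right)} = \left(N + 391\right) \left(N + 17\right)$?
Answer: $\frac{1}{15141061412} \approx 6.6046 \cdot 10^{-11}$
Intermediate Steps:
$x{\left(N \right)} = \left(17 + N\right) \left(391 + N\right)$ ($x{\left(N \right)} = \left(391 + N\right) \left(17 + N\right) = \left(17 + N\right) \left(391 + N\right)$)
$\frac{1}{\left(124 + x{\left(-115 \right)}\right) \left(-129051 - 433312\right)} = \frac{1}{\left(124 + \left(6647 + \left(-115\right)^{2} + 408 \left(-115\right)\right)\right) \left(-129051 - 433312\right)} = \frac{1}{\left(124 + \left(6647 + 13225 - 46920\right)\right) \left(-562363\right)} = \frac{1}{\left(124 - 27048\right) \left(-562363\right)} = \frac{1}{\left(-26924\right) \left(-562363\right)} = \frac{1}{15141061412}$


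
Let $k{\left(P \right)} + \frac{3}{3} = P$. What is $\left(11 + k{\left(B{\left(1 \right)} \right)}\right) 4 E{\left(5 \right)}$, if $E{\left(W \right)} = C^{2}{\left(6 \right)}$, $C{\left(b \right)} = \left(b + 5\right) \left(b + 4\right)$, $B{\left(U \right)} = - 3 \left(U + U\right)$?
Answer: $193600$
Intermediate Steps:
$B{\left(U \right)} = - 6 U$ ($B{\left(U \right)} = - 3 \cdot 2 U = - 6 U$)
$k{\left(P \right)} = -1 + P$
$C{\left(b \right)} = \left(4 + b\right) \left(5 + b\right)$ ($C{\left(b \right)} = \left(5 + b\right) \left(4 + b\right) = \left(4 + b\right) \left(5 + b\right)$)
$E{\left(W \right)} = 12100$ ($E{\left(W \right)} = \left(20 + 6^{2} + 9 \cdot 6\right)^{2} = \left(20 + 36 + 54\right)^{2} = 110^{2} = 12100$)
$\left(11 + k{\left(B{\left(1 \right)} \right)}\right) 4 E{\left(5 \right)} = \left(11 - 7\right) 4 \cdot 12100 = 4 \cdot 4 \cdot 12100 = 16 \cdot 12100 = 193600$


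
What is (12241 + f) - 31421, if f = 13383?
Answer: -5797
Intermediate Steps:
(12241 + f) - 31421 = (12241 + 13383) - 31421 = 25624 - 31421 = -5797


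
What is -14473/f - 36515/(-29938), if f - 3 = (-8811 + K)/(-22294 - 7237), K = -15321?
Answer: -12791449802519/3374761050 ≈ -3790.3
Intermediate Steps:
f = 112725/29531 (f = 3 + (-8811 - 15321)/(-22294 - 7237) = 3 - 24132/(-29531) = 3 - 24132*(-1/29531) = 3 + 24132/29531 = 112725/29531 ≈ 3.8172)
-14473/f - 36515/(-29938) = -14473/112725/29531 - 36515/(-29938) = -14473*29531/112725 - 36515*(-1/29938) = -427402163/112725 + 36515/29938 = -12791449802519/3374761050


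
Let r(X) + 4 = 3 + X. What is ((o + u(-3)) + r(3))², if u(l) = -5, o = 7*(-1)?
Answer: 100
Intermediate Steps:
r(X) = -1 + X (r(X) = -4 + (3 + X) = -1 + X)
o = -7
((o + u(-3)) + r(3))² = ((-7 - 5) + (-1 + 3))² = (-12 + 2)² = (-10)² = 100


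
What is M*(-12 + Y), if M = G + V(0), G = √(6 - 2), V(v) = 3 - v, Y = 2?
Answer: -50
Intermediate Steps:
G = 2 (G = √4 = 2)
M = 5 (M = 2 + (3 - 1*0) = 2 + (3 + 0) = 2 + 3 = 5)
M*(-12 + Y) = 5*(-12 + 2) = 5*(-10) = -50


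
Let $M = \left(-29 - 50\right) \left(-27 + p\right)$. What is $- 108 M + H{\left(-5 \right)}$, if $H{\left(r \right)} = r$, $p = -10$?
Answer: $-315689$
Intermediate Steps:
$M = 2923$ ($M = \left(-29 - 50\right) \left(-27 - 10\right) = \left(-79\right) \left(-37\right) = 2923$)
$- 108 M + H{\left(-5 \right)} = \left(-108\right) 2923 - 5 = -315684 - 5 = -315689$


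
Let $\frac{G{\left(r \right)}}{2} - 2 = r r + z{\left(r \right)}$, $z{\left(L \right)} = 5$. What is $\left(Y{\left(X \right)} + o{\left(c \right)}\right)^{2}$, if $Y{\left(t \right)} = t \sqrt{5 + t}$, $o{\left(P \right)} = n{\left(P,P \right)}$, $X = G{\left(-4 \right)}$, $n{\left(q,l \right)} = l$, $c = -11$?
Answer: $108037 - 1012 \sqrt{51} \approx 1.0081 \cdot 10^{5}$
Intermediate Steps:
$G{\left(r \right)} = 14 + 2 r^{2}$ ($G{\left(r \right)} = 4 + 2 \left(r r + 5\right) = 4 + 2 \left(r^{2} + 5\right) = 4 + 2 \left(5 + r^{2}\right) = 4 + \left(10 + 2 r^{2}\right) = 14 + 2 r^{2}$)
$X = 46$ ($X = 14 + 2 \left(-4\right)^{2} = 14 + 2 \cdot 16 = 14 + 32 = 46$)
$o{\left(P \right)} = P$
$\left(Y{\left(X \right)} + o{\left(c \right)}\right)^{2} = \left(46 \sqrt{5 + 46} - 11\right)^{2} = \left(46 \sqrt{51} - 11\right)^{2} = \left(-11 + 46 \sqrt{51}\right)^{2}$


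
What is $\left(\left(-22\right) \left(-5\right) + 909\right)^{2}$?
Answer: $1038361$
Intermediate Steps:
$\left(\left(-22\right) \left(-5\right) + 909\right)^{2} = \left(110 + 909\right)^{2} = 1019^{2} = 1038361$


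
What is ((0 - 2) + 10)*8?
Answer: 64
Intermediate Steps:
((0 - 2) + 10)*8 = (-2 + 10)*8 = 8*8 = 64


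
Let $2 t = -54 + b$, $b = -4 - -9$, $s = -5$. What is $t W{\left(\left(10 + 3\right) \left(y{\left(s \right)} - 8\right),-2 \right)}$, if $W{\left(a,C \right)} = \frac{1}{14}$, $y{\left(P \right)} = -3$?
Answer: $- \frac{7}{4} \approx -1.75$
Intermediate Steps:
$W{\left(a,C \right)} = \frac{1}{14}$
$b = 5$ ($b = -4 + 9 = 5$)
$t = - \frac{49}{2}$ ($t = \frac{-54 + 5}{2} = \frac{1}{2} \left(-49\right) = - \frac{49}{2} \approx -24.5$)
$t W{\left(\left(10 + 3\right) \left(y{\left(s \right)} - 8\right),-2 \right)} = \left(- \frac{49}{2}\right) \frac{1}{14} = - \frac{7}{4}$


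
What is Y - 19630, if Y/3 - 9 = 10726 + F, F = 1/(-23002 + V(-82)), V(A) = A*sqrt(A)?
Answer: 3330132666947/264821686 + 123*I*sqrt(82)/264821686 ≈ 12575.0 + 4.2059e-6*I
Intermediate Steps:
V(A) = A**(3/2)
F = 1/(-23002 - 82*I*sqrt(82)) (F = 1/(-23002 + (-82)**(3/2)) = 1/(-23002 - 82*I*sqrt(82)) ≈ -4.3429e-5 + 1.402e-6*I)
Y = 32205 + 3*I/(2*(-11501*I + 41*sqrt(82))) (Y = 27 + 3*(10726 + I/(2*(-11501*I + 41*sqrt(82)))) = 27 + (32178 + 3*I/(2*(-11501*I + 41*sqrt(82)))) = 32205 + 3*I/(2*(-11501*I + 41*sqrt(82))) ≈ 32205.0 + 4.2059e-6*I)
Y - 19630 = (8528582363127/264821686 + 123*I*sqrt(82)/264821686) - 19630 = 3330132666947/264821686 + 123*I*sqrt(82)/264821686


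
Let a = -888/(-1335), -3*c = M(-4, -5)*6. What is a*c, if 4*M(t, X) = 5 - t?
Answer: -1332/445 ≈ -2.9933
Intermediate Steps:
M(t, X) = 5/4 - t/4 (M(t, X) = (5 - t)/4 = 5/4 - t/4)
c = -9/2 (c = -(5/4 - 1/4*(-4))*6/3 = -(5/4 + 1)*6/3 = -3*6/4 = -1/3*27/2 = -9/2 ≈ -4.5000)
a = 296/445 (a = -888*(-1/1335) = 296/445 ≈ 0.66517)
a*c = (296/445)*(-9/2) = -1332/445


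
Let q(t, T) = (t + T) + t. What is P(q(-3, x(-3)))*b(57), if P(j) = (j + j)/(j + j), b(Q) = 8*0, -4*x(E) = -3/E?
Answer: 0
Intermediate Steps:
x(E) = 3/(4*E) (x(E) = -(-3)/(4*E) = 3/(4*E))
b(Q) = 0
q(t, T) = T + 2*t (q(t, T) = (T + t) + t = T + 2*t)
P(j) = 1 (P(j) = (2*j)/((2*j)) = (2*j)*(1/(2*j)) = 1)
P(q(-3, x(-3)))*b(57) = 1*0 = 0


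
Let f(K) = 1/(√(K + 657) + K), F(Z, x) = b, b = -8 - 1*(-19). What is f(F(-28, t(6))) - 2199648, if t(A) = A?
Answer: -1203207467/547 + 2*√167/547 ≈ -2.1996e+6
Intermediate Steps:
b = 11 (b = -8 + 19 = 11)
F(Z, x) = 11
f(K) = 1/(K + √(657 + K)) (f(K) = 1/(√(657 + K) + K) = 1/(K + √(657 + K)))
f(F(-28, t(6))) - 2199648 = 1/(11 + √(657 + 11)) - 2199648 = 1/(11 + √668) - 2199648 = 1/(11 + 2*√167) - 2199648 = -2199648 + 1/(11 + 2*√167)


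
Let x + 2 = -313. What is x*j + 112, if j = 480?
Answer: -151088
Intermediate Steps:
x = -315 (x = -2 - 313 = -315)
x*j + 112 = -315*480 + 112 = -151200 + 112 = -151088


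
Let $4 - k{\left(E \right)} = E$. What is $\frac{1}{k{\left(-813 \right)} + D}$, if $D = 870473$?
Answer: $\frac{1}{871290} \approx 1.1477 \cdot 10^{-6}$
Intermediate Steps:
$k{\left(E \right)} = 4 - E$
$\frac{1}{k{\left(-813 \right)} + D} = \frac{1}{\left(4 - -813\right) + 870473} = \frac{1}{\left(4 + 813\right) + 870473} = \frac{1}{817 + 870473} = \frac{1}{871290}$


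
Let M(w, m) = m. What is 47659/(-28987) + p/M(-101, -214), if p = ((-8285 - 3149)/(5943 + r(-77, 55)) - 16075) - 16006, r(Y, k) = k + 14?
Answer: 2764882879205/18646873308 ≈ 148.28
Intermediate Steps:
r(Y, k) = 14 + k
p = -96441203/3006 (p = ((-8285 - 3149)/(5943 + (14 + 55)) - 16075) - 16006 = (-11434/(5943 + 69) - 16075) - 16006 = (-11434/6012 - 16075) - 16006 = (-11434*1/6012 - 16075) - 16006 = (-5717/3006 - 16075) - 16006 = -48327167/3006 - 16006 = -96441203/3006 ≈ -32083.)
47659/(-28987) + p/M(-101, -214) = 47659/(-28987) - 96441203/3006/(-214) = 47659*(-1/28987) - 96441203/3006*(-1/214) = -47659/28987 + 96441203/643284 = 2764882879205/18646873308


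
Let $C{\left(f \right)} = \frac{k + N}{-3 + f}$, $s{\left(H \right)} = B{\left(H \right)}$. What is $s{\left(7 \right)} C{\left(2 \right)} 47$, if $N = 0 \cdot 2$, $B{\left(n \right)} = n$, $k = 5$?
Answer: $-1645$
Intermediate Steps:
$s{\left(H \right)} = H$
$N = 0$
$C{\left(f \right)} = \frac{5}{-3 + f}$ ($C{\left(f \right)} = \frac{5 + 0}{-3 + f} = \frac{5}{-3 + f}$)
$s{\left(7 \right)} C{\left(2 \right)} 47 = 7 \frac{5}{-3 + 2} \cdot 47 = 7 \frac{5}{-1} \cdot 47 = 7 \cdot 5 \left(-1\right) 47 = 7 \left(-5\right) 47 = \left(-35\right) 47 = -1645$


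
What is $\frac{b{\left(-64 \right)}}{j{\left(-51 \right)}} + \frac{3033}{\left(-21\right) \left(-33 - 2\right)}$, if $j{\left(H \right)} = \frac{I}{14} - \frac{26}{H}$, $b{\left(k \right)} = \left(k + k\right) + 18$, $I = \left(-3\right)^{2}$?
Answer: $- \frac{18410247}{201635} \approx -91.305$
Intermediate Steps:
$I = 9$
$b{\left(k \right)} = 18 + 2 k$ ($b{\left(k \right)} = 2 k + 18 = 18 + 2 k$)
$j{\left(H \right)} = \frac{9}{14} - \frac{26}{H}$
$\frac{b{\left(-64 \right)}}{j{\left(-51 \right)}} + \frac{3033}{\left(-21\right) \left(-33 - 2\right)} = \frac{18 + 2 \left(-64\right)}{\frac{9}{14} - \frac{26}{-51}} + \frac{3033}{\left(-21\right) \left(-33 - 2\right)} = \frac{18 - 128}{\frac{9}{14} - - \frac{26}{51}} + \frac{3033}{\left(-21\right) \left(-35\right)} = - \frac{110}{\frac{9}{14} + \frac{26}{51}} + \frac{3033}{735} = - \frac{110}{\frac{823}{714}} + 3033 \cdot \frac{1}{735} = \left(-110\right) \frac{714}{823} + \frac{1011}{245} = - \frac{78540}{823} + \frac{1011}{245} = - \frac{18410247}{201635}$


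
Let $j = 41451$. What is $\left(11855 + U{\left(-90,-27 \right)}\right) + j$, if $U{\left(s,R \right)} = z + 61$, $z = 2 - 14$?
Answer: $53355$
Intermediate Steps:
$z = -12$
$U{\left(s,R \right)} = 49$ ($U{\left(s,R \right)} = -12 + 61 = 49$)
$\left(11855 + U{\left(-90,-27 \right)}\right) + j = \left(11855 + 49\right) + 41451 = 11904 + 41451 = 53355$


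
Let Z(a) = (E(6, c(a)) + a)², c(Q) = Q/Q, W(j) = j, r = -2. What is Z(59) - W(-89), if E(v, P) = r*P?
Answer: 3338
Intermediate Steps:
c(Q) = 1
E(v, P) = -2*P
Z(a) = (-2 + a)² (Z(a) = (-2*1 + a)² = (-2 + a)²)
Z(59) - W(-89) = (-2 + 59)² - 1*(-89) = 57² + 89 = 3249 + 89 = 3338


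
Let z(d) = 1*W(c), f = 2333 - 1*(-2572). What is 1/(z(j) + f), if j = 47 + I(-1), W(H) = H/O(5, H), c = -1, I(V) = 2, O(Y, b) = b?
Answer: 1/4906 ≈ 0.00020383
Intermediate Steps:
f = 4905 (f = 2333 + 2572 = 4905)
W(H) = 1 (W(H) = H/H = 1)
j = 49 (j = 47 + 2 = 49)
z(d) = 1 (z(d) = 1*1 = 1)
1/(z(j) + f) = 1/(1 + 4905) = 1/4906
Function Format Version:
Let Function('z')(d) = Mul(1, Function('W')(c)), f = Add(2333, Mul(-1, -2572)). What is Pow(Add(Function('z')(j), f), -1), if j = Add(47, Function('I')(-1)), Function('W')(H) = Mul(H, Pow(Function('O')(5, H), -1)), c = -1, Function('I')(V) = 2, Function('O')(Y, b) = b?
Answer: Rational(1, 4906) ≈ 0.00020383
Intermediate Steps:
f = 4905 (f = Add(2333, 2572) = 4905)
Function('W')(H) = 1 (Function('W')(H) = Mul(H, Pow(H, -1)) = 1)
j = 49 (j = Add(47, 2) = 49)
Function('z')(d) = 1 (Function('z')(d) = Mul(1, 1) = 1)
Pow(Add(Function('z')(j), f), -1) = Pow(Add(1, 4905), -1) = Pow(4906, -1) = Rational(1, 4906)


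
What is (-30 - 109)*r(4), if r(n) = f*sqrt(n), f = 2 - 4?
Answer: 556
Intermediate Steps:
f = -2
r(n) = -2*sqrt(n)
(-30 - 109)*r(4) = (-30 - 109)*(-2*sqrt(4)) = -(-278)*2 = -139*(-4) = 556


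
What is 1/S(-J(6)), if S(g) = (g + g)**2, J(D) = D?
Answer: 1/144 ≈ 0.0069444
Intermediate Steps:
S(g) = 4*g**2 (S(g) = (2*g)**2 = 4*g**2)
1/S(-J(6)) = 1/(4*(-1*6)**2) = 1/(4*(-6)**2) = 1/(4*36) = 1/144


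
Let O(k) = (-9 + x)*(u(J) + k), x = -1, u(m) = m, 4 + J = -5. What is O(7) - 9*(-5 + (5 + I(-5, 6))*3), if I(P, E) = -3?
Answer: 11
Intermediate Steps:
J = -9 (J = -4 - 5 = -9)
O(k) = 90 - 10*k (O(k) = (-9 - 1)*(-9 + k) = -10*(-9 + k) = 90 - 10*k)
O(7) - 9*(-5 + (5 + I(-5, 6))*3) = (90 - 10*7) - 9*(-5 + (5 - 3)*3) = (90 - 70) - 9*(-5 + 2*3) = 20 - 9*(-5 + 6) = 20 - 9 = 11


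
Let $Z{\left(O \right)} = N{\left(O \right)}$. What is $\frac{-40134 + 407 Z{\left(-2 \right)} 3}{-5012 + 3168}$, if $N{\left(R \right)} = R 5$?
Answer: $\frac{13086}{461} \approx 28.386$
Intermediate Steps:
$N{\left(R \right)} = 5 R$
$Z{\left(O \right)} = 5 O$
$\frac{-40134 + 407 Z{\left(-2 \right)} 3}{-5012 + 3168} = \frac{-40134 + 407 \cdot 5 \left(-2\right) 3}{-5012 + 3168} = \frac{-40134 + 407 \left(\left(-10\right) 3\right)}{-1844} = \left(-40134 + 407 \left(-30\right)\right) \left(- \frac{1}{1844}\right) = \left(-40134 - 12210\right) \left(- \frac{1}{1844}\right) = \left(-52344\right) \left(- \frac{1}{1844}\right) = \frac{13086}{461}$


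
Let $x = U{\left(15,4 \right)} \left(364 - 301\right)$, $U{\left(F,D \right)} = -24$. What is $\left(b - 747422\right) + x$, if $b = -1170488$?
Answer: $-1919422$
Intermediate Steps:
$x = -1512$ ($x = - 24 \left(364 - 301\right) = \left(-24\right) 63 = -1512$)
$\left(b - 747422\right) + x = \left(-1170488 - 747422\right) - 1512 = -1917910 - 1512 = -1919422$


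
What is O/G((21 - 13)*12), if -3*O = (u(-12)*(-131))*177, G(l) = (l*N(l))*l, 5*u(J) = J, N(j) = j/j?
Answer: -7729/3840 ≈ -2.0128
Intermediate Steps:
N(j) = 1
u(J) = J/5
G(l) = l² (G(l) = (l*1)*l = l*l = l²)
O = -92748/5 (O = -((⅕)*(-12))*(-131)*177/3 = -(-12/5*(-131))*177/3 = -524*177/5 = -⅓*278244/5 = -92748/5 ≈ -18550.)
O/G((21 - 13)*12) = -92748*1/(144*(21 - 13)²)/5 = -92748/(5*((8*12)²)) = -92748/(5*(96²)) = -92748/5/9216 = -92748/5*1/9216 = -7729/3840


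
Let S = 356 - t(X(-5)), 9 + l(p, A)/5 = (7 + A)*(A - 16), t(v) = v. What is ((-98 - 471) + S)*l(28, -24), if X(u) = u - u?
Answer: -714615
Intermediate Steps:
X(u) = 0
l(p, A) = -45 + 5*(-16 + A)*(7 + A) (l(p, A) = -45 + 5*((7 + A)*(A - 16)) = -45 + 5*((7 + A)*(-16 + A)) = -45 + 5*((-16 + A)*(7 + A)) = -45 + 5*(-16 + A)*(7 + A))
S = 356 (S = 356 - 1*0 = 356 + 0 = 356)
((-98 - 471) + S)*l(28, -24) = ((-98 - 471) + 356)*(-605 - 45*(-24) + 5*(-24)**2) = (-569 + 356)*(-605 + 1080 + 5*576) = -213*(-605 + 1080 + 2880) = -213*3355 = -714615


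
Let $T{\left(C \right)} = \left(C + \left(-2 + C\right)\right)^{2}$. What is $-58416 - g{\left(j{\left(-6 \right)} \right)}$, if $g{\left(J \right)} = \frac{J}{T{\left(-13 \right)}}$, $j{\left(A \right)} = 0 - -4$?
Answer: $- \frac{11449537}{196} \approx -58416.0$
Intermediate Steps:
$T{\left(C \right)} = \left(-2 + 2 C\right)^{2}$
$j{\left(A \right)} = 4$ ($j{\left(A \right)} = 0 + 4 = 4$)
$g{\left(J \right)} = \frac{J}{784}$ ($g{\left(J \right)} = \frac{J}{4 \left(-1 - 13\right)^{2}} = \frac{J}{4 \left(-14\right)^{2}} = \frac{J}{4 \cdot 196} = \frac{J}{784}$)
$-58416 - g{\left(j{\left(-6 \right)} \right)} = -58416 - \frac{1}{784} \cdot 4 = -58416 - \frac{1}{196} = - \frac{11449537}{196}$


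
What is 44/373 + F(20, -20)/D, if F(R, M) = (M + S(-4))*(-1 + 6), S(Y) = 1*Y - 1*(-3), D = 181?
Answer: -31201/67513 ≈ -0.46215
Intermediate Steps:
S(Y) = 3 + Y (S(Y) = Y + 3 = 3 + Y)
F(R, M) = -5 + 5*M (F(R, M) = (M + (3 - 4))*(-1 + 6) = (M - 1)*5 = (-1 + M)*5 = -5 + 5*M)
44/373 + F(20, -20)/D = 44/373 + (-5 + 5*(-20))/181 = 44*(1/373) + (-5 - 100)*(1/181) = 44/373 - 105*1/181 = 44/373 - 105/181 = -31201/67513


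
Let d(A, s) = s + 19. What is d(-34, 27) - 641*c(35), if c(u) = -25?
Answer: 16071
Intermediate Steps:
d(A, s) = 19 + s
d(-34, 27) - 641*c(35) = (19 + 27) - 641*(-25) = 46 + 16025 = 16071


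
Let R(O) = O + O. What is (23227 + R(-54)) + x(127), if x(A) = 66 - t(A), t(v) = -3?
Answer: 23188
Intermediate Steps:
R(O) = 2*O
x(A) = 69 (x(A) = 66 - 1*(-3) = 66 + 3 = 69)
(23227 + R(-54)) + x(127) = (23227 + 2*(-54)) + 69 = (23227 - 108) + 69 = 23119 + 69 = 23188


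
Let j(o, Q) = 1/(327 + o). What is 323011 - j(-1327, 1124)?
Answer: 323011001/1000 ≈ 3.2301e+5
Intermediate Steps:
323011 - j(-1327, 1124) = 323011 - 1/(327 - 1327) = 323011 - 1/(-1000) = 323011 - 1*(-1/1000) = 323011 + 1/1000 = 323011001/1000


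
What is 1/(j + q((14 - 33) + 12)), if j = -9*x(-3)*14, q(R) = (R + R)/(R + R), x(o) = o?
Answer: 1/379 ≈ 0.0026385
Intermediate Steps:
q(R) = 1 (q(R) = (2*R)/((2*R)) = (2*R)*(1/(2*R)) = 1)
j = 378 (j = -9*(-3)*14 = 27*14 = 378)
1/(j + q((14 - 33) + 12)) = 1/(378 + 1) = 1/379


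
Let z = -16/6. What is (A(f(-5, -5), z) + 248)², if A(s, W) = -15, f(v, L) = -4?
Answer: 54289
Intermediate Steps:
z = -8/3 (z = -16*⅙ = -8/3 ≈ -2.6667)
(A(f(-5, -5), z) + 248)² = (-15 + 248)² = 233² = 54289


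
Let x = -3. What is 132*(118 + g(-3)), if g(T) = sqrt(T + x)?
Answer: 15576 + 132*I*sqrt(6) ≈ 15576.0 + 323.33*I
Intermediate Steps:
g(T) = sqrt(-3 + T) (g(T) = sqrt(T - 3) = sqrt(-3 + T))
132*(118 + g(-3)) = 132*(118 + sqrt(-3 - 3)) = 132*(118 + sqrt(-6)) = 132*(118 + I*sqrt(6)) = 15576 + 132*I*sqrt(6)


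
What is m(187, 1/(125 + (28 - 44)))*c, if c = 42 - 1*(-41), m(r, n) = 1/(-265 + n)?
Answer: -109/348 ≈ -0.31322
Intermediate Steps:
c = 83 (c = 42 + 41 = 83)
m(187, 1/(125 + (28 - 44)))*c = 83/(-265 + 1/(125 + (28 - 44))) = 83/(-265 + 1/(125 - 16)) = 83/(-265 + 1/109) = 83/(-28884/109) = -109/28884*83 = -109/348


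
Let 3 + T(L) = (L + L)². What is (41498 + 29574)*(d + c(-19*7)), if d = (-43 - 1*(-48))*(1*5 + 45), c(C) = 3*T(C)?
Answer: 15103439648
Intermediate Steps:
T(L) = -3 + 4*L² (T(L) = -3 + (L + L)² = -3 + (2*L)² = -3 + 4*L²)
c(C) = -9 + 12*C² (c(C) = 3*(-3 + 4*C²) = -9 + 12*C²)
d = 250 (d = (-43 + 48)*(5 + 45) = 5*50 = 250)
(41498 + 29574)*(d + c(-19*7)) = (41498 + 29574)*(250 + (-9 + 12*(-19*7)²)) = 71072*(250 + (-9 + 12*(-133)²)) = 71072*(250 + (-9 + 12*17689)) = 71072*(250 + (-9 + 212268)) = 71072*(250 + 212259) = 71072*212509 = 15103439648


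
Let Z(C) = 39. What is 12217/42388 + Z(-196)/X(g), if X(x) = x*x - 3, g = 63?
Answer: 8350959/28018468 ≈ 0.29805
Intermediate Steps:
X(x) = -3 + x² (X(x) = x² - 3 = -3 + x²)
12217/42388 + Z(-196)/X(g) = 12217/42388 + 39/(-3 + 63²) = 12217*(1/42388) + 39/(-3 + 3969) = 12217/42388 + 39/3966 = 12217/42388 + 39*(1/3966) = 12217/42388 + 13/1322 = 8350959/28018468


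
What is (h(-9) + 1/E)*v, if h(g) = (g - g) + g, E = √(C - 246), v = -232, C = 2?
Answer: 2088 + 116*I*√61/61 ≈ 2088.0 + 14.852*I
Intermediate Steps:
E = 2*I*√61 (E = √(2 - 246) = √(-244) = 2*I*√61 ≈ 15.62*I)
h(g) = g (h(g) = 0 + g = g)
(h(-9) + 1/E)*v = (-9 + 1/(2*I*√61))*(-232) = (-9 - I*√61/122)*(-232) = 2088 + 116*I*√61/61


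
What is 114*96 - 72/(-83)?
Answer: 908424/83 ≈ 10945.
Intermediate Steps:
114*96 - 72/(-83) = 10944 - 72*(-1/83) = 10944 + 72/83 = 908424/83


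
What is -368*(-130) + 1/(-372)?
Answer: 17796479/372 ≈ 47840.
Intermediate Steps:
-368*(-130) + 1/(-372) = 47840 - 1/372 = 17796479/372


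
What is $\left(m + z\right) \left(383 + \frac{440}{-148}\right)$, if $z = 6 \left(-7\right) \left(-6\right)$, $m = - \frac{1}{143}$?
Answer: $\frac{506688135}{5291} \approx 95764.0$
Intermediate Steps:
$m = - \frac{1}{143}$ ($m = \left(-1\right) \frac{1}{143} = - \frac{1}{143} \approx -0.006993$)
$z = 252$ ($z = \left(-42\right) \left(-6\right) = 252$)
$\left(m + z\right) \left(383 + \frac{440}{-148}\right) = \left(- \frac{1}{143} + 252\right) \left(383 + \frac{440}{-148}\right) = \frac{36035 \left(383 + 440 \left(- \frac{1}{148}\right)\right)}{143} = \frac{36035 \left(383 - \frac{110}{37}\right)}{143} = \frac{36035}{143} \cdot \frac{14061}{37} = \frac{506688135}{5291}$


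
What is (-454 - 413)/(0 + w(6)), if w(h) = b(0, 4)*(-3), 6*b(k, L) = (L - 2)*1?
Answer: 867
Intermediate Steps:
b(k, L) = -⅓ + L/6 (b(k, L) = ((L - 2)*1)/6 = ((-2 + L)*1)/6 = (-2 + L)/6 = -⅓ + L/6)
w(h) = -1 (w(h) = (-⅓ + (⅙)*4)*(-3) = (-⅓ + ⅔)*(-3) = (⅓)*(-3) = -1)
(-454 - 413)/(0 + w(6)) = (-454 - 413)/(0 - 1) = -867/(-1) = -867*(-1) = 867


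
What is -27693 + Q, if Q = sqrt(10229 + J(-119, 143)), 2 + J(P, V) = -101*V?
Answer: -27693 + 2*I*sqrt(1054) ≈ -27693.0 + 64.931*I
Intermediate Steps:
J(P, V) = -2 - 101*V
Q = 2*I*sqrt(1054) (Q = sqrt(10229 + (-2 - 101*143)) = sqrt(10229 + (-2 - 14443)) = sqrt(10229 - 14445) = sqrt(-4216) = 2*I*sqrt(1054) ≈ 64.931*I)
-27693 + Q = -27693 + 2*I*sqrt(1054)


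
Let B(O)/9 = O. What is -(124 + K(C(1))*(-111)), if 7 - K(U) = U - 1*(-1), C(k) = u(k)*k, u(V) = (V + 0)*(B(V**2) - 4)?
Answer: -13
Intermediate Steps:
B(O) = 9*O
u(V) = V*(-4 + 9*V**2) (u(V) = (V + 0)*(9*V**2 - 4) = V*(-4 + 9*V**2))
C(k) = k**2*(-4 + 9*k**2) (C(k) = (k*(-4 + 9*k**2))*k = k**2*(-4 + 9*k**2))
K(U) = 6 - U (K(U) = 7 - (U - 1*(-1)) = 7 - (U + 1) = 7 - (1 + U) = 7 + (-1 - U) = 6 - U)
-(124 + K(C(1))*(-111)) = -(124 + (6 - 1**2*(-4 + 9*1**2))*(-111)) = -(124 + (6 - (-4 + 9*1))*(-111)) = -(124 + (6 - (-4 + 9))*(-111)) = -(124 + (6 - 5)*(-111)) = -(124 + 1*(-111)) = -(124 - 111) = -1*13 = -13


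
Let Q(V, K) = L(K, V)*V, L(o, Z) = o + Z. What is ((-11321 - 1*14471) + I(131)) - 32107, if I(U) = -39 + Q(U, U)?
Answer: -23616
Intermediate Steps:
L(o, Z) = Z + o
Q(V, K) = V*(K + V) (Q(V, K) = (V + K)*V = (K + V)*V = V*(K + V))
I(U) = -39 + 2*U**2 (I(U) = -39 + U*(U + U) = -39 + U*(2*U) = -39 + 2*U**2)
((-11321 - 1*14471) + I(131)) - 32107 = ((-11321 - 1*14471) + (-39 + 2*131**2)) - 32107 = ((-11321 - 14471) + (-39 + 2*17161)) - 32107 = (-25792 + (-39 + 34322)) - 32107 = (-25792 + 34283) - 32107 = 8491 - 32107 = -23616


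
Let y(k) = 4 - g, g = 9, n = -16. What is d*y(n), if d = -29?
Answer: 145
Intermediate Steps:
y(k) = -5 (y(k) = 4 - 1*9 = 4 - 9 = -5)
d*y(n) = -29*(-5) = 145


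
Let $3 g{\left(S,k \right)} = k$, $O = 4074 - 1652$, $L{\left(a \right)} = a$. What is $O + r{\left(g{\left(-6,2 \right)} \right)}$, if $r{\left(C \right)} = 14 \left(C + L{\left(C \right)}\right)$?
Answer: $\frac{7322}{3} \approx 2440.7$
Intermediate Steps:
$O = 2422$ ($O = 4074 - 1652 = 2422$)
$g{\left(S,k \right)} = \frac{k}{3}$
$r{\left(C \right)} = 28 C$ ($r{\left(C \right)} = 14 \left(C + C\right) = 14 \cdot 2 C = 28 C$)
$O + r{\left(g{\left(-6,2 \right)} \right)} = 2422 + 28 \cdot \frac{1}{3} \cdot 2 = 2422 + 28 \cdot \frac{2}{3} = 2422 + \frac{56}{3} = \frac{7322}{3}$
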